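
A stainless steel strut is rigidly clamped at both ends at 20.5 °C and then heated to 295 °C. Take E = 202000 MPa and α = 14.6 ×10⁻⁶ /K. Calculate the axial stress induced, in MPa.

E = 202000 MPa = 202.0 GPa.
ΔT = 274.5 K. Constrained thermal stress σ = E·α·ΔT = 202.0×10³ MPa × 14.6×10⁻⁶ × 274.5 = 810 MPa (compressive).

810 MPa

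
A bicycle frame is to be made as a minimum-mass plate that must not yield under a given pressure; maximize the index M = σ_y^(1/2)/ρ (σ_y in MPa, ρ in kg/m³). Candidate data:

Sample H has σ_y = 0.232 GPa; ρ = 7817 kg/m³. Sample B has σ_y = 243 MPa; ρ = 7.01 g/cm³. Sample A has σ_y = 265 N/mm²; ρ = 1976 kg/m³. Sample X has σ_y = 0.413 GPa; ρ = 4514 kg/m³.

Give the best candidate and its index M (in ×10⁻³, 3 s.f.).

After converting to SI:
  sample H: σ_y = 232.0 MPa, ρ = 7817 kg/m³
  sample B: σ_y = 243.0 MPa, ρ = 7010 kg/m³
  sample A: σ_y = 265.0 MPa, ρ = 1976 kg/m³
  sample X: σ_y = 413.0 MPa, ρ = 4514 kg/m³
  sample A: M = 8.24×10⁻³
  sample X: M = 4.50×10⁻³
  sample B: M = 2.22×10⁻³
  sample H: M = 1.95×10⁻³
Sample A ranks first.

sample A, M = 8.24×10⁻³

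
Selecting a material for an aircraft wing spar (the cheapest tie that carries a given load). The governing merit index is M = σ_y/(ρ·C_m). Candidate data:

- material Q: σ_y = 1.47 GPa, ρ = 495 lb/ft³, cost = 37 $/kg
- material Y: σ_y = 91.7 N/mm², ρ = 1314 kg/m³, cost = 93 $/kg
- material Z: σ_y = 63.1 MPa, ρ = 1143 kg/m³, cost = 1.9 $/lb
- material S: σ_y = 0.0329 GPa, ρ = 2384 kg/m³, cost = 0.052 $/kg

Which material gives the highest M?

material S

Convert each candidate to consistent units, then evaluate M:
  material Q: σ_y = 1470 MPa, ρ = 7929 kg/m³, cost = 37.00 $/kg
  material Y: σ_y = 91.70 MPa, ρ = 1314 kg/m³, cost = 93.00 $/kg
  material Z: σ_y = 63.10 MPa, ρ = 1143 kg/m³, cost = 4.189 $/kg
  material S: σ_y = 32.90 MPa, ρ = 2384 kg/m³, cost = 0.05200 $/kg
  material S: M = 265 kN·m per $
  material Z: M = 13.2 kN·m per $
  material Q: M = 5.01 kN·m per $
  material Y: M = 0.750 kN·m per $
Material S ranks first.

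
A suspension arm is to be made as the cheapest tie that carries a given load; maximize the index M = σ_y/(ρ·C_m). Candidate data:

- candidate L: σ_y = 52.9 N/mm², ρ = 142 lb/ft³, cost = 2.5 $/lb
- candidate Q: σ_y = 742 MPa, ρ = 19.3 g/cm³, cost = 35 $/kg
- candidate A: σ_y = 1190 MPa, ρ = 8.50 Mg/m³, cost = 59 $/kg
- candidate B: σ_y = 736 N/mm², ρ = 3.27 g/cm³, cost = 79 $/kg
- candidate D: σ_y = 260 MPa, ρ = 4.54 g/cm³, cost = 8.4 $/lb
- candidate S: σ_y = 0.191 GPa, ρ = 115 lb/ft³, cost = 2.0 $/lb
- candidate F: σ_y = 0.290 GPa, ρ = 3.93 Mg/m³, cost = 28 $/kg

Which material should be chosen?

candidate S

Normalizing units and computing the index:
  candidate L: σ_y = 52.90 MPa, ρ = 2275 kg/m³, cost = 5.511 $/kg
  candidate Q: σ_y = 742.0 MPa, ρ = 19300 kg/m³, cost = 35.00 $/kg
  candidate A: σ_y = 1190 MPa, ρ = 8500 kg/m³, cost = 59.00 $/kg
  candidate B: σ_y = 736.0 MPa, ρ = 3270 kg/m³, cost = 79.00 $/kg
  candidate D: σ_y = 260.0 MPa, ρ = 4540 kg/m³, cost = 18.52 $/kg
  candidate S: σ_y = 191.0 MPa, ρ = 1842 kg/m³, cost = 4.409 $/kg
  candidate F: σ_y = 290.0 MPa, ρ = 3930 kg/m³, cost = 28.00 $/kg
  candidate S: M = 23.5 kN·m per $
  candidate L: M = 4.22 kN·m per $
  candidate D: M = 3.09 kN·m per $
  candidate B: M = 2.85 kN·m per $
  candidate F: M = 2.64 kN·m per $
  candidate A: M = 2.37 kN·m per $
  candidate Q: M = 1.10 kN·m per $
The maximum is for candidate S.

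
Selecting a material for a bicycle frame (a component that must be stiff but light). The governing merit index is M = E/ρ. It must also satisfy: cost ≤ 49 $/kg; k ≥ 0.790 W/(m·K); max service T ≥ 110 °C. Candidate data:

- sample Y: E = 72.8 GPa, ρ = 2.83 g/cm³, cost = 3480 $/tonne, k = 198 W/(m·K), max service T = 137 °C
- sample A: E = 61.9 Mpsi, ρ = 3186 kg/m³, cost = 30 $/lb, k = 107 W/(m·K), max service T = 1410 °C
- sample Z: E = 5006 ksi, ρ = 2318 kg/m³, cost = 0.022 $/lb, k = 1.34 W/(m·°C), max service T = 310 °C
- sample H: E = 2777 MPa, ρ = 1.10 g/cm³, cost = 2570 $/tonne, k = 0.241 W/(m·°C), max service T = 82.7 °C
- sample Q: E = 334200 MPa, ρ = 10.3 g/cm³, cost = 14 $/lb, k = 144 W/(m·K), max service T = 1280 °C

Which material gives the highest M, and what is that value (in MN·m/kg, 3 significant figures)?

Screen on constraints: cost ≤ 49 $/kg; k ≥ 0.790 W/(m·K); max service T ≥ 110 °C. Survivors: sample Y, sample Z, sample Q.
After converting to SI:
  sample Y: E = 72.80 GPa, ρ = 2830 kg/m³
  sample Z: E = 34.52 GPa, ρ = 2318 kg/m³
  sample Q: E = 334.2 GPa, ρ = 10300 kg/m³
  sample Q: M = 32.4 MN·m/kg
  sample Y: M = 25.7 MN·m/kg
  sample Z: M = 14.9 MN·m/kg
Sample Q has the largest M.

sample Q, M = 32.4 MN·m/kg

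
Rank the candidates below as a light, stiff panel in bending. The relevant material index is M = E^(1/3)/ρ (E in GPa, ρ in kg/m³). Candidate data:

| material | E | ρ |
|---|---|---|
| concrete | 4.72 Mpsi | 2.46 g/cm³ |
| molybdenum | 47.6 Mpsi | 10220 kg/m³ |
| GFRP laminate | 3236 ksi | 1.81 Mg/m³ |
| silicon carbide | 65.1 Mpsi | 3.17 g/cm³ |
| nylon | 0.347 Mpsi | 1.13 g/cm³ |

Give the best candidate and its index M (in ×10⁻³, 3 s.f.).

silicon carbide, M = 2.42×10⁻³

After converting to SI:
  concrete: E = 32.54 GPa, ρ = 2460 kg/m³
  molybdenum: E = 328.2 GPa, ρ = 10220 kg/m³
  GFRP laminate: E = 22.31 GPa, ρ = 1810 kg/m³
  silicon carbide: E = 448.8 GPa, ρ = 3170 kg/m³
  nylon: E = 2.392 GPa, ρ = 1130 kg/m³
  silicon carbide: M = 2.42×10⁻³
  GFRP laminate: M = 1.56×10⁻³
  concrete: M = 1.30×10⁻³
  nylon: M = 1.18×10⁻³
  molybdenum: M = 0.675×10⁻³
Highest index: silicon carbide.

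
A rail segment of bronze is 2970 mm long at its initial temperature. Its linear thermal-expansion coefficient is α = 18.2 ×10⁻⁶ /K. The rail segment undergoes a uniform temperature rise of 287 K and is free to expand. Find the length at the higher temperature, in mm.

ΔL = α·L₀·ΔT = 18.2×10⁻⁶ × 2970 mm × 287.0 K = 15.5 mm.
L = L₀ + ΔL = 2970 + 15.5 = 2985.5 mm.

2985.5 mm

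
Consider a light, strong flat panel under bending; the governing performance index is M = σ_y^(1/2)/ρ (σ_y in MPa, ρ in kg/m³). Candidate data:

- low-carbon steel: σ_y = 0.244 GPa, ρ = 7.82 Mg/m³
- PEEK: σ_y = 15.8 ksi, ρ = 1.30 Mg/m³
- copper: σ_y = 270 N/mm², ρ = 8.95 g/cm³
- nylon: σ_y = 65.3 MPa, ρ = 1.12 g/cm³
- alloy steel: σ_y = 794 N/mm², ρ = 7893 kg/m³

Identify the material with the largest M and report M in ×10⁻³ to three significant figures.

After converting to SI:
  low-carbon steel: σ_y = 244.0 MPa, ρ = 7820 kg/m³
  PEEK: σ_y = 108.9 MPa, ρ = 1300 kg/m³
  copper: σ_y = 270.0 MPa, ρ = 8950 kg/m³
  nylon: σ_y = 65.30 MPa, ρ = 1120 kg/m³
  alloy steel: σ_y = 794.0 MPa, ρ = 7893 kg/m³
  PEEK: M = 8.03×10⁻³
  nylon: M = 7.22×10⁻³
  alloy steel: M = 3.57×10⁻³
  low-carbon steel: M = 2.00×10⁻³
  copper: M = 1.84×10⁻³
PEEK ranks first.

PEEK, M = 8.03×10⁻³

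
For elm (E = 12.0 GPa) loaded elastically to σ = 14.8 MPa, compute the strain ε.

1.23×10⁻³

ε = σ/E = 14.8 / 12000 = 1.23×10⁻³.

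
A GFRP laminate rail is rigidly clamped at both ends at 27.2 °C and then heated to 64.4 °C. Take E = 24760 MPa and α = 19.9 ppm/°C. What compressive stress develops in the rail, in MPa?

18.3 MPa

E = 24760 MPa = 24.76 GPa.
ΔT = 37.20 K. Constrained thermal stress σ = E·α·ΔT = 24.76×10³ MPa × 19.9×10⁻⁶ × 37.20 = 18.3 MPa (compressive).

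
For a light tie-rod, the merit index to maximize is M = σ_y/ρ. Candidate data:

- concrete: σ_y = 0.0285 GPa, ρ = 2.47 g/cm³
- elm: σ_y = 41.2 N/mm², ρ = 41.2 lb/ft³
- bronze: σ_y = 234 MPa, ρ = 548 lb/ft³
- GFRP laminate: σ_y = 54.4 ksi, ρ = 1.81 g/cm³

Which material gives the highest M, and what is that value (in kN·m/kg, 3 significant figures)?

Convert each candidate to consistent units, then evaluate M:
  concrete: σ_y = 28.50 MPa, ρ = 2470 kg/m³
  elm: σ_y = 41.20 MPa, ρ = 660.0 kg/m³
  bronze: σ_y = 234.0 MPa, ρ = 8778 kg/m³
  GFRP laminate: σ_y = 375.1 MPa, ρ = 1810 kg/m³
  GFRP laminate: M = 207 kN·m/kg
  elm: M = 62.4 kN·m/kg
  bronze: M = 26.7 kN·m/kg
  concrete: M = 11.5 kN·m/kg
GFRP laminate has the largest M.

GFRP laminate, M = 207 kN·m/kg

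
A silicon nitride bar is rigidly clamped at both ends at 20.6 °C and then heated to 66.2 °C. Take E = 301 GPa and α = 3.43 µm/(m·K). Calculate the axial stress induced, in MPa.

47.1 MPa

ΔT = 45.60 K. Constrained thermal stress σ = E·α·ΔT = 301.0×10³ MPa × 3.43×10⁻⁶ × 45.60 = 47.1 MPa (compressive).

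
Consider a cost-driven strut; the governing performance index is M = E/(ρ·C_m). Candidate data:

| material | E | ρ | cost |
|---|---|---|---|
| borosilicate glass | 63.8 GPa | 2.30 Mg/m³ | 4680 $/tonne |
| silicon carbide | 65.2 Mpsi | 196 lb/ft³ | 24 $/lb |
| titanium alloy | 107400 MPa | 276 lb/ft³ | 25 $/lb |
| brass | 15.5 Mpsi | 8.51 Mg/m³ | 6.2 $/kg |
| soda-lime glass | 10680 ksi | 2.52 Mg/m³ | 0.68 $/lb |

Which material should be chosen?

soda-lime glass

Convert each candidate to consistent units, then evaluate M:
  borosilicate glass: E = 63.80 GPa, ρ = 2300 kg/m³, cost = 4.680 $/kg
  silicon carbide: E = 449.5 GPa, ρ = 3140 kg/m³, cost = 52.91 $/kg
  titanium alloy: E = 107.4 GPa, ρ = 4421 kg/m³, cost = 55.11 $/kg
  brass: E = 106.9 GPa, ρ = 8510 kg/m³, cost = 6.200 $/kg
  soda-lime glass: E = 73.64 GPa, ρ = 2520 kg/m³, cost = 1.499 $/kg
  soda-lime glass: M = 19.5 MN·m per $
  borosilicate glass: M = 5.93 MN·m per $
  silicon carbide: M = 2.71 MN·m per $
  brass: M = 2.03 MN·m per $
  titanium alloy: M = 0.441 MN·m per $
Soda-lime glass has the largest M.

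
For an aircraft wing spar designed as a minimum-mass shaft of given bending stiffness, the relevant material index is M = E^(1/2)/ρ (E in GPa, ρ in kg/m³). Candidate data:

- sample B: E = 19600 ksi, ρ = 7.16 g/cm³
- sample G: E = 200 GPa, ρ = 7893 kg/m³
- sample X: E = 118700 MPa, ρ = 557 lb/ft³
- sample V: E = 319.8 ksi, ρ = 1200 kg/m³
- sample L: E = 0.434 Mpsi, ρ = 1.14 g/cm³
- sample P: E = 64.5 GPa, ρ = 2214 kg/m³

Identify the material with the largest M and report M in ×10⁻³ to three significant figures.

sample P, M = 3.63×10⁻³

Putting every candidate on a common basis:
  sample B: E = 135.1 GPa, ρ = 7160 kg/m³
  sample G: E = 200.0 GPa, ρ = 7893 kg/m³
  sample X: E = 118.7 GPa, ρ = 8922 kg/m³
  sample V: E = 2.205 GPa, ρ = 1200 kg/m³
  sample L: E = 2.992 GPa, ρ = 1140 kg/m³
  sample P: E = 64.50 GPa, ρ = 2214 kg/m³
  sample P: M = 3.63×10⁻³
  sample G: M = 1.79×10⁻³
  sample B: M = 1.62×10⁻³
  sample L: M = 1.52×10⁻³
  sample V: M = 1.24×10⁻³
  sample X: M = 1.22×10⁻³
Sample P has the largest M.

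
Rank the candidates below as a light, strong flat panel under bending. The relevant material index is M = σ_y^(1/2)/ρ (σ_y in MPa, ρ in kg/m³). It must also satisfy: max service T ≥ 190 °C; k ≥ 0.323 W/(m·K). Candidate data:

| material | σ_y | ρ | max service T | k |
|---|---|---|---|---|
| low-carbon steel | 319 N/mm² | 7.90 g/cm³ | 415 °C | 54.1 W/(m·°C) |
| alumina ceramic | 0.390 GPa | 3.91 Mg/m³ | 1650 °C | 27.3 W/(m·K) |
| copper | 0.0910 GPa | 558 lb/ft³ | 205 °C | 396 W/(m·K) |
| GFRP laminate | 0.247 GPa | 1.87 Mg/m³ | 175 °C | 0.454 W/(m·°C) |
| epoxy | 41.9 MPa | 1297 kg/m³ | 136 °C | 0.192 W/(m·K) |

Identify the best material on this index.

alumina ceramic

Screen on constraints: max service T ≥ 190 °C; k ≥ 0.323 W/(m·K). Survivors: low-carbon steel, alumina ceramic, copper.
In SI units:
  low-carbon steel: σ_y = 319.0 MPa, ρ = 7900 kg/m³
  alumina ceramic: σ_y = 390.0 MPa, ρ = 3910 kg/m³
  copper: σ_y = 91.00 MPa, ρ = 8938 kg/m³
  alumina ceramic: M = 5.05×10⁻³
  low-carbon steel: M = 2.26×10⁻³
  copper: M = 1.07×10⁻³
Alumina ceramic has the largest M.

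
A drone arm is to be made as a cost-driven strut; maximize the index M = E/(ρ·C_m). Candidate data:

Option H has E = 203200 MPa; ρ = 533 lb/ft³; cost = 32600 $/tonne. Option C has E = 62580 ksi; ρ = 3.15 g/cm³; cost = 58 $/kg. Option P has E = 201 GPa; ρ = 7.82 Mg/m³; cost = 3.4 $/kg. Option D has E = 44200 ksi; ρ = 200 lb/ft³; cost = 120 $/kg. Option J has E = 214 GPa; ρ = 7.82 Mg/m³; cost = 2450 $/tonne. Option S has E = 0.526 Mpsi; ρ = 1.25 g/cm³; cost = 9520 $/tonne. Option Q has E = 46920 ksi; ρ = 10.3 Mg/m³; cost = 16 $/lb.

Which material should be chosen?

Putting every candidate on a common basis:
  option H: E = 203.2 GPa, ρ = 8538 kg/m³, cost = 32.60 $/kg
  option C: E = 431.5 GPa, ρ = 3150 kg/m³, cost = 58.00 $/kg
  option P: E = 201.0 GPa, ρ = 7820 kg/m³, cost = 3.400 $/kg
  option D: E = 304.7 GPa, ρ = 3204 kg/m³, cost = 120.0 $/kg
  option J: E = 214.0 GPa, ρ = 7820 kg/m³, cost = 2.450 $/kg
  option S: E = 3.627 GPa, ρ = 1250 kg/m³, cost = 9.520 $/kg
  option Q: E = 323.5 GPa, ρ = 10300 kg/m³, cost = 35.27 $/kg
  option J: M = 11.2 MN·m per $
  option P: M = 7.56 MN·m per $
  option C: M = 2.36 MN·m per $
  option Q: M = 0.890 MN·m per $
  option D: M = 0.793 MN·m per $
  option H: M = 0.730 MN·m per $
  option S: M = 0.305 MN·m per $
Highest index: option J.

option J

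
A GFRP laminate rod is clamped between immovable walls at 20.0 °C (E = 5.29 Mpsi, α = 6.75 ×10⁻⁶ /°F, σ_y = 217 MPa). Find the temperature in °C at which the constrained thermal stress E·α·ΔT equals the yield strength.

510 °C

E = 5.29 Mpsi = 36.47 GPa.
α = 6.75×10⁻⁶/°F × 9/5 = 12.1×10⁻⁶/K.
E·α·ΔT = 217.0 MPa ⇒ ΔT = 217.0 / (36.47×10³ × 12.1×10⁻⁶) = 489.7 K.
T = 20.0 + 489.7 = 509.7 °C.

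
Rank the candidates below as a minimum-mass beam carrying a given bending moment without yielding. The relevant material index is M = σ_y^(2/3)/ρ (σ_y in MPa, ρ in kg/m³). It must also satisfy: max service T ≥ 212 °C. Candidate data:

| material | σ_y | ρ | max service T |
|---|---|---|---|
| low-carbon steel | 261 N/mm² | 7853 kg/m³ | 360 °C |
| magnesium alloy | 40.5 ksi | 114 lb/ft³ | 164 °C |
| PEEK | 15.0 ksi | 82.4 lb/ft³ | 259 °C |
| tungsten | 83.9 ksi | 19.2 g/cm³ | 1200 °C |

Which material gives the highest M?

PEEK

Screen on constraints: max service T ≥ 212 °C. Survivors: low-carbon steel, PEEK, tungsten.
Normalizing units and computing the index:
  low-carbon steel: σ_y = 261.0 MPa, ρ = 7853 kg/m³
  PEEK: σ_y = 103.4 MPa, ρ = 1320 kg/m³
  tungsten: σ_y = 578.5 MPa, ρ = 19200 kg/m³
  PEEK: M = 16.7×10⁻³
  low-carbon steel: M = 5.20×10⁻³
  tungsten: M = 3.62×10⁻³
The maximum is for PEEK.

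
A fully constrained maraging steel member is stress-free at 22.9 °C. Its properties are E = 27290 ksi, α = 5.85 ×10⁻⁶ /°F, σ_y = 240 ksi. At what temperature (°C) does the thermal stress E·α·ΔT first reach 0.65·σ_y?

E = 27290 ksi = 188.2 GPa.
α = 5.85×10⁻⁶/°F × 9/5 = 10.5×10⁻⁶/K.
σ_y = 240 ksi = 1655 MPa.
E·α·ΔT = 1076 MPa ⇒ ΔT = 1076 / (188.2×10³ × 10.5×10⁻⁶) = 542.9 K.
T = 22.9 + 542.9 = 565.8 °C.

566 °C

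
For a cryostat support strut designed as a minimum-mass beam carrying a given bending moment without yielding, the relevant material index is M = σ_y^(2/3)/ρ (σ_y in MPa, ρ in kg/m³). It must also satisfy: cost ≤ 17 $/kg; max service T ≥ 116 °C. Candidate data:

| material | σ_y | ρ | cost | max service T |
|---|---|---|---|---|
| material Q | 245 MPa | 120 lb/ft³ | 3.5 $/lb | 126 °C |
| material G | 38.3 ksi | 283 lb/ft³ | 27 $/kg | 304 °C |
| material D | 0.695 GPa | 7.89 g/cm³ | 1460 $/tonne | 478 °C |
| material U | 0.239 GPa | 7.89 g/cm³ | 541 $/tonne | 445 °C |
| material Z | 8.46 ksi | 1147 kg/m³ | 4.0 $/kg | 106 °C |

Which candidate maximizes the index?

material Q

Screen on constraints: cost ≤ 17 $/kg; max service T ≥ 116 °C. Survivors: material Q, material D, material U.
After converting to SI:
  material Q: σ_y = 245.0 MPa, ρ = 1922 kg/m³
  material D: σ_y = 695.0 MPa, ρ = 7890 kg/m³
  material U: σ_y = 239.0 MPa, ρ = 7890 kg/m³
  material Q: M = 20.4×10⁻³
  material D: M = 9.94×10⁻³
  material U: M = 4.88×10⁻³
The maximum is for material Q.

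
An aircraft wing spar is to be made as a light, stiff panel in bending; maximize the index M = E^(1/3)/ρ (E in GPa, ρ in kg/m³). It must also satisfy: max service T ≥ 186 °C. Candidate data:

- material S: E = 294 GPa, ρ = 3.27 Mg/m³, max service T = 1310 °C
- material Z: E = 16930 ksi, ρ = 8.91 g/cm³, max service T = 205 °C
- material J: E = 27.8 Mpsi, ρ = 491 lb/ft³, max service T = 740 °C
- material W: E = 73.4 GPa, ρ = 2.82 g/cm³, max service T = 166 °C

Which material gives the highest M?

material S

Screen on constraints: max service T ≥ 186 °C. Survivors: material S, material Z, material J.
Normalizing units and computing the index:
  material S: E = 294.0 GPa, ρ = 3270 kg/m³
  material Z: E = 116.7 GPa, ρ = 8910 kg/m³
  material J: E = 191.7 GPa, ρ = 7865 kg/m³
  material S: M = 2.03×10⁻³
  material J: M = 0.733×10⁻³
  material Z: M = 0.549×10⁻³
Highest index: material S.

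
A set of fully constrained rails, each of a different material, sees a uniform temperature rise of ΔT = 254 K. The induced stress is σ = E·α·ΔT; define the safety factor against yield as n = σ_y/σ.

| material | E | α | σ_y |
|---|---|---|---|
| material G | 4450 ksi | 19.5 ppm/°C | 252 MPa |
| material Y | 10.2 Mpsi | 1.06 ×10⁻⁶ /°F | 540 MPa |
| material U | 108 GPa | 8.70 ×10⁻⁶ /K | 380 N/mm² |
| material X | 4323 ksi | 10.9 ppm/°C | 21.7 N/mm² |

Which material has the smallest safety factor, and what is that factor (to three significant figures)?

Converting E to GPa, α to ×10⁻⁶/K, σ_y to MPa, then σ and n for each:
  material G: E = 30.68, α = 19.5, σ_y = 252.0 → σ = 152 MPa, n = 1.66
  material Y: E = 70.33, α = 1.91, σ_y = 540.0 → σ = 34.1 MPa, n = 15.8
  material U: E = 108.0, α = 8.70, σ_y = 380.0 → σ = 239 MPa, n = 1.59
  material X: E = 29.81, α = 10.9, σ_y = 21.70 → σ = 82.5 MPa, n = 0.263
The minimum is material X at n = 0.263.

material X, n = 0.263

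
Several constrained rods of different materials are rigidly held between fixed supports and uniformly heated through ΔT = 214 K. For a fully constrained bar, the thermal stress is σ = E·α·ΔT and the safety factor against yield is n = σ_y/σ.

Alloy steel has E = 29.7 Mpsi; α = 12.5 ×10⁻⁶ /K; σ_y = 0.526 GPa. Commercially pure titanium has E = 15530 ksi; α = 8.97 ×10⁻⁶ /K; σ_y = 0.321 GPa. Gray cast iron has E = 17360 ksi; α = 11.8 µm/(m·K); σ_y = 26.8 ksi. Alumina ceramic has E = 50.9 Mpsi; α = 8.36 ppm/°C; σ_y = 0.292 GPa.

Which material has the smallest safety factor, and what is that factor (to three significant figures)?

alumina ceramic, n = 0.465

In consistent units (E in GPa, α in ×10⁻⁶/K, σ_y in MPa):
  alloy steel: E = 204.8, α = 12.5, σ_y = 526.0 → σ = 548 MPa, n = 0.960
  commercially pure titanium: E = 107.1, α = 8.97, σ_y = 321.0 → σ = 206 MPa, n = 1.56
  gray cast iron: E = 119.7, α = 11.8, σ_y = 184.8 → σ = 302 MPa, n = 0.611
  alumina ceramic: E = 350.9, α = 8.36, σ_y = 292.0 → σ = 628 MPa, n = 0.465
Smallest n: alumina ceramic with n = 0.465.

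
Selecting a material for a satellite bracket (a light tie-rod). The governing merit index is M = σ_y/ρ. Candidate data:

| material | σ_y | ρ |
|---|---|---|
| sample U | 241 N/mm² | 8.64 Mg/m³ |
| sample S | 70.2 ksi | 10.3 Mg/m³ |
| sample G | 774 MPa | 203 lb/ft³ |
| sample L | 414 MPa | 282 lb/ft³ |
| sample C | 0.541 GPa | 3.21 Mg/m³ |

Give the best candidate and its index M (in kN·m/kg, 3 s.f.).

Putting every candidate on a common basis:
  sample U: σ_y = 241.0 MPa, ρ = 8640 kg/m³
  sample S: σ_y = 484.0 MPa, ρ = 10300 kg/m³
  sample G: σ_y = 774.0 MPa, ρ = 3252 kg/m³
  sample L: σ_y = 414.0 MPa, ρ = 4517 kg/m³
  sample C: σ_y = 541.0 MPa, ρ = 3210 kg/m³
  sample G: M = 238 kN·m/kg
  sample C: M = 169 kN·m/kg
  sample L: M = 91.6 kN·m/kg
  sample S: M = 47.0 kN·m/kg
  sample U: M = 27.9 kN·m/kg
The maximum is for sample G.

sample G, M = 238 kN·m/kg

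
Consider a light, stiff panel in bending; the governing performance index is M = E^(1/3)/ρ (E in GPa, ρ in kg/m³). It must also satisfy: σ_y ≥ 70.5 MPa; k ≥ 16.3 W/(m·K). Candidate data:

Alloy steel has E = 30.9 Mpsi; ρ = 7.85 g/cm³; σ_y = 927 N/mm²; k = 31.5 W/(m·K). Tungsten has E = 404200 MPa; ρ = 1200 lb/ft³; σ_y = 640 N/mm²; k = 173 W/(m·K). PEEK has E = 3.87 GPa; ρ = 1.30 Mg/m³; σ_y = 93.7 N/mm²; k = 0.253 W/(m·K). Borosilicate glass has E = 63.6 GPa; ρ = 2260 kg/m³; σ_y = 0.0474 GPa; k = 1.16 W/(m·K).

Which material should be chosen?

alloy steel

Screen on constraints: σ_y ≥ 70.5 MPa; k ≥ 16.3 W/(m·K). Survivors: alloy steel, tungsten.
Convert each candidate to consistent units, then evaluate M:
  alloy steel: E = 213.0 GPa, ρ = 7850 kg/m³
  tungsten: E = 404.2 GPa, ρ = 19220 kg/m³
  alloy steel: M = 0.761×10⁻³
  tungsten: M = 0.385×10⁻³
Highest index: alloy steel.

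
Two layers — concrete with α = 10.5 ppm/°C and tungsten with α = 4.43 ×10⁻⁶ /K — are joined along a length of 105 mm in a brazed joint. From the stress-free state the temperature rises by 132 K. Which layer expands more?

concrete

α(concrete) = 10.5×10⁻⁶/K vs α(tungsten) = 4.43×10⁻⁶/K.
Higher α expands more for the same ΔT: concrete.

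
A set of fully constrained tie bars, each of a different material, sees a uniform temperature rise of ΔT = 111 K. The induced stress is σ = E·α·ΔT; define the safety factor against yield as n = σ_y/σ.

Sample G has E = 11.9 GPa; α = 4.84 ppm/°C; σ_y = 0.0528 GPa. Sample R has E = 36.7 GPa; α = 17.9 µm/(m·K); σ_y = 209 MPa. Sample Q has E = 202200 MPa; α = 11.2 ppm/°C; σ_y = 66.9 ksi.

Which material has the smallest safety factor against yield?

sample Q

Converting E to GPa, α to ×10⁻⁶/K, σ_y to MPa, then σ and n for each:
  sample G: E = 11.90, α = 4.84, σ_y = 52.80 → σ = 6.39 MPa, n = 8.26
  sample R: E = 36.70, α = 17.9, σ_y = 209.0 → σ = 72.9 MPa, n = 2.87
  sample Q: E = 202.2, α = 11.2, σ_y = 461.3 → σ = 251 MPa, n = 1.83
The minimum is sample Q at n = 1.83.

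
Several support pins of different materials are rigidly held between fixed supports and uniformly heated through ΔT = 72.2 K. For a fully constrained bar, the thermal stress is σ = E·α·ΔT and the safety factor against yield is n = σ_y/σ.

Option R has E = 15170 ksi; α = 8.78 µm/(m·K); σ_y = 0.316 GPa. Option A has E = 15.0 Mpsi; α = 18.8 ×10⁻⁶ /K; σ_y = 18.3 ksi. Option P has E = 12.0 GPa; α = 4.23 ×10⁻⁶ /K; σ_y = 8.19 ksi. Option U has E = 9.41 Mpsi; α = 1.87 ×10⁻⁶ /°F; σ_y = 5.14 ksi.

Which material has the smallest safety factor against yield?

Per material, after unit conversion:
  option R: E = 104.6, α = 8.78, σ_y = 316.0 → σ = 66.3 MPa, n = 4.77
  option A: E = 103.4, α = 18.8, σ_y = 126.2 → σ = 140 MPa, n = 0.899
  option P: E = 12.00, α = 4.23, σ_y = 56.47 → σ = 3.66 MPa, n = 15.4
  option U: E = 64.88, α = 3.37, σ_y = 35.44 → σ = 15.8 MPa, n = 2.25
Option A has the lowest safety factor, n = 0.899.

option A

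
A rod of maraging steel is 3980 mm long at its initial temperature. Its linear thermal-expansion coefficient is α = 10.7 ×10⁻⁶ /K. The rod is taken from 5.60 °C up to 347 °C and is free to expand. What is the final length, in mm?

3994.5 mm

ΔT = 347 − 5.60 = 341.4 K.
ΔL = α·L₀·ΔT = 10.7×10⁻⁶ × 3980 mm × 341.4 K = 14.5 mm.
L = L₀ + ΔL = 3980 + 14.5 = 3994.5 mm.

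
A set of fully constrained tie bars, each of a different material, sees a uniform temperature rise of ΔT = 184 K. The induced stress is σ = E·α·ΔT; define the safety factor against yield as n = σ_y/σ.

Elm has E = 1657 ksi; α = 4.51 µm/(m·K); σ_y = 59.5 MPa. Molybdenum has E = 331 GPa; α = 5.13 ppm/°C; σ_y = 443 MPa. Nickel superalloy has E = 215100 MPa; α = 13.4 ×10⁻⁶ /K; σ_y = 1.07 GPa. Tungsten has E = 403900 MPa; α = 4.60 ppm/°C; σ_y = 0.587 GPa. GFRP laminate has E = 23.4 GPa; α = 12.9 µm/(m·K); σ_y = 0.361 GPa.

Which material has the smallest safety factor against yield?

molybdenum

Per material, after unit conversion:
  elm: E = 11.42, α = 4.51, σ_y = 59.50 → σ = 9.48 MPa, n = 6.28
  molybdenum: E = 331.0, α = 5.13, σ_y = 443.0 → σ = 312 MPa, n = 1.42
  nickel superalloy: E = 215.1, α = 13.4, σ_y = 1070 → σ = 530 MPa, n = 2.02
  tungsten: E = 403.9, α = 4.60, σ_y = 587.0 → σ = 342 MPa, n = 1.72
  GFRP laminate: E = 23.40, α = 12.9, σ_y = 361.0 → σ = 55.5 MPa, n = 6.50
Smallest n: molybdenum with n = 1.42.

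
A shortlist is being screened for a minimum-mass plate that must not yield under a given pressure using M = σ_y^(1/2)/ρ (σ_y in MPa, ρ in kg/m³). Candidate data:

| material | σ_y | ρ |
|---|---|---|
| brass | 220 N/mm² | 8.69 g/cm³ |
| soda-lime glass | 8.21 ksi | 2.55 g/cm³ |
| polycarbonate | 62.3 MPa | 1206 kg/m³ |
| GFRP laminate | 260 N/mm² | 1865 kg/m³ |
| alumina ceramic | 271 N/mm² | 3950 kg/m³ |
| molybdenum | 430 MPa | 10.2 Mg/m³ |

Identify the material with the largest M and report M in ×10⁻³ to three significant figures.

GFRP laminate, M = 8.65×10⁻³

Convert each candidate to consistent units, then evaluate M:
  brass: σ_y = 220.0 MPa, ρ = 8690 kg/m³
  soda-lime glass: σ_y = 56.61 MPa, ρ = 2550 kg/m³
  polycarbonate: σ_y = 62.30 MPa, ρ = 1206 kg/m³
  GFRP laminate: σ_y = 260.0 MPa, ρ = 1865 kg/m³
  alumina ceramic: σ_y = 271.0 MPa, ρ = 3950 kg/m³
  molybdenum: σ_y = 430.0 MPa, ρ = 10200 kg/m³
  GFRP laminate: M = 8.65×10⁻³
  polycarbonate: M = 6.54×10⁻³
  alumina ceramic: M = 4.17×10⁻³
  soda-lime glass: M = 2.95×10⁻³
  molybdenum: M = 2.03×10⁻³
  brass: M = 1.71×10⁻³
GFRP laminate has the largest M.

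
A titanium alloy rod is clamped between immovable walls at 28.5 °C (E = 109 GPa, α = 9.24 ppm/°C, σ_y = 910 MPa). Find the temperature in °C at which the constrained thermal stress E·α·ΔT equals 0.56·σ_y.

E·α·ΔT = 509.6 MPa ⇒ ΔT = 509.6 / (109.0×10³ × 9.24×10⁻⁶) = 506.0 K.
T = 28.5 + 506.0 = 534.5 °C.

534 °C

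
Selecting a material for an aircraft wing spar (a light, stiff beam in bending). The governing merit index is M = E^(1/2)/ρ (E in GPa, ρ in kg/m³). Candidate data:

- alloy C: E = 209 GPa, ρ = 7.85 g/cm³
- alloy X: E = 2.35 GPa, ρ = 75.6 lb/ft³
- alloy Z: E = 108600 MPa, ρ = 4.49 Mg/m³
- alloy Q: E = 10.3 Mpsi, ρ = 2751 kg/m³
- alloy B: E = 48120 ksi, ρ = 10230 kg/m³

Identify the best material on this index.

alloy Q

Normalizing units and computing the index:
  alloy C: E = 209.0 GPa, ρ = 7850 kg/m³
  alloy X: E = 2.350 GPa, ρ = 1211 kg/m³
  alloy Z: E = 108.6 GPa, ρ = 4490 kg/m³
  alloy Q: E = 71.02 GPa, ρ = 2751 kg/m³
  alloy B: E = 331.8 GPa, ρ = 10230 kg/m³
  alloy Q: M = 3.06×10⁻³
  alloy Z: M = 2.32×10⁻³
  alloy C: M = 1.84×10⁻³
  alloy B: M = 1.78×10⁻³
  alloy X: M = 1.27×10⁻³
The maximum is for alloy Q.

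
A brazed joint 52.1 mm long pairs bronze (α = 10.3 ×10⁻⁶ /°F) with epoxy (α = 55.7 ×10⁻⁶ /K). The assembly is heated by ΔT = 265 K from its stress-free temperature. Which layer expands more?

epoxy

bronze: α = 10.3×10⁻⁶/°F × 9/5 = 18.5×10⁻⁶/K.
α(bronze) = 18.5×10⁻⁶/K vs α(epoxy) = 55.7×10⁻⁶/K.
Higher α expands more for the same ΔT: epoxy.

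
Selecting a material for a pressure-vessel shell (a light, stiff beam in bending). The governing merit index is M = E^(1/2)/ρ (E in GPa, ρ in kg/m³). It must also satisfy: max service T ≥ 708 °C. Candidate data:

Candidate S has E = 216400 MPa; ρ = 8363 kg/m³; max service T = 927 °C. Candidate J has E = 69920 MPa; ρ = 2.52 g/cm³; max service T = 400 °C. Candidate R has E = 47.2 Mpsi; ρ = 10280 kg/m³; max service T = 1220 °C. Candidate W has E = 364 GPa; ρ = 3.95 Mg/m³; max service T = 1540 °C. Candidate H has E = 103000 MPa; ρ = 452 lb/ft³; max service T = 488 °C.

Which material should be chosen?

Screen on constraints: max service T ≥ 708 °C. Survivors: candidate S, candidate R, candidate W.
Convert each candidate to consistent units, then evaluate M:
  candidate S: E = 216.4 GPa, ρ = 8363 kg/m³
  candidate R: E = 325.4 GPa, ρ = 10280 kg/m³
  candidate W: E = 364.0 GPa, ρ = 3950 kg/m³
  candidate W: M = 4.83×10⁻³
  candidate S: M = 1.76×10⁻³
  candidate R: M = 1.75×10⁻³
Candidate W ranks first.

candidate W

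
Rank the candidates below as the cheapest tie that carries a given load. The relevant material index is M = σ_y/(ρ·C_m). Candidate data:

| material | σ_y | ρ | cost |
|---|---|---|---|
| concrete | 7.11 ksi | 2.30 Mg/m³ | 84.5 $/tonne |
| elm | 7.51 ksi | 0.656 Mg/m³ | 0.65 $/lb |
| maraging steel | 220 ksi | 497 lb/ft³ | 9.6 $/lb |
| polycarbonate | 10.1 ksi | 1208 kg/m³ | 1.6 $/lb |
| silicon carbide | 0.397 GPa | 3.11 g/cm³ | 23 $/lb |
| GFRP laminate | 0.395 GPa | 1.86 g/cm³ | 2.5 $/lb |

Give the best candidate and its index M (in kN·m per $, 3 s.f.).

In SI units:
  concrete: σ_y = 49.02 MPa, ρ = 2300 kg/m³, cost = 0.08450 $/kg
  elm: σ_y = 51.78 MPa, ρ = 656.0 kg/m³, cost = 1.433 $/kg
  maraging steel: σ_y = 1517 MPa, ρ = 7961 kg/m³, cost = 21.16 $/kg
  polycarbonate: σ_y = 69.64 MPa, ρ = 1208 kg/m³, cost = 3.527 $/kg
  silicon carbide: σ_y = 397.0 MPa, ρ = 3110 kg/m³, cost = 50.71 $/kg
  GFRP laminate: σ_y = 395.0 MPa, ρ = 1860 kg/m³, cost = 5.511 $/kg
  concrete: M = 252 kN·m per $
  elm: M = 55.1 kN·m per $
  GFRP laminate: M = 38.5 kN·m per $
  polycarbonate: M = 16.3 kN·m per $
  maraging steel: M = 9.00 kN·m per $
  silicon carbide: M = 2.52 kN·m per $
Concrete ranks first.

concrete, M = 252 kN·m per $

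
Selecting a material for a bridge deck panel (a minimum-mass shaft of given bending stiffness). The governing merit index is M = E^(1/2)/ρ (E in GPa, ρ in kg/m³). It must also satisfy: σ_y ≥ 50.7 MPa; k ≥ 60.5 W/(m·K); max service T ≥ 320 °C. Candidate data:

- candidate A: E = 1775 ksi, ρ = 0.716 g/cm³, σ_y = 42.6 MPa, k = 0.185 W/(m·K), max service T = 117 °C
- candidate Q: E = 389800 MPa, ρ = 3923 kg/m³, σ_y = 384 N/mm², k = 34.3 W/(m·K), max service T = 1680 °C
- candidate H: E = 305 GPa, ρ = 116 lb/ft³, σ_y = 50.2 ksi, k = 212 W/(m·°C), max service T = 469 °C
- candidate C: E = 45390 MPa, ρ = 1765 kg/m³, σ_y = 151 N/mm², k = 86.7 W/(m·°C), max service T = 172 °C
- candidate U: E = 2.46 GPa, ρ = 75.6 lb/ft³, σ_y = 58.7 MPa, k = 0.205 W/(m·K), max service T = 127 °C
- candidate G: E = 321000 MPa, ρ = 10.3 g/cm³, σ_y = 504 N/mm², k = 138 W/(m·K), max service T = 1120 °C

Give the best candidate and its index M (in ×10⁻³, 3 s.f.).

candidate H, M = 9.40×10⁻³

Screen on constraints: σ_y ≥ 50.7 MPa; k ≥ 60.5 W/(m·K); max service T ≥ 320 °C. Survivors: candidate H, candidate G.
Putting every candidate on a common basis:
  candidate H: E = 305.0 GPa, ρ = 1858 kg/m³
  candidate G: E = 321.0 GPa, ρ = 10300 kg/m³
  candidate H: M = 9.40×10⁻³
  candidate G: M = 1.74×10⁻³
Highest index: candidate H.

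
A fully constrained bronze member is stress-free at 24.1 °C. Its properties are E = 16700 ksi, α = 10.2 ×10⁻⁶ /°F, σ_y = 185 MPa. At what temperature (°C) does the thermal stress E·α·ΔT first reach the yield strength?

112 °C

E = 16700 ksi = 115.1 GPa.
α = 10.2×10⁻⁶/°F × 9/5 = 18.4×10⁻⁶/K.
E·α·ΔT = 185.0 MPa ⇒ ΔT = 185.0 / (115.1×10³ × 18.4×10⁻⁶) = 87.51 K.
T = 24.1 + 87.51 = 111.6 °C.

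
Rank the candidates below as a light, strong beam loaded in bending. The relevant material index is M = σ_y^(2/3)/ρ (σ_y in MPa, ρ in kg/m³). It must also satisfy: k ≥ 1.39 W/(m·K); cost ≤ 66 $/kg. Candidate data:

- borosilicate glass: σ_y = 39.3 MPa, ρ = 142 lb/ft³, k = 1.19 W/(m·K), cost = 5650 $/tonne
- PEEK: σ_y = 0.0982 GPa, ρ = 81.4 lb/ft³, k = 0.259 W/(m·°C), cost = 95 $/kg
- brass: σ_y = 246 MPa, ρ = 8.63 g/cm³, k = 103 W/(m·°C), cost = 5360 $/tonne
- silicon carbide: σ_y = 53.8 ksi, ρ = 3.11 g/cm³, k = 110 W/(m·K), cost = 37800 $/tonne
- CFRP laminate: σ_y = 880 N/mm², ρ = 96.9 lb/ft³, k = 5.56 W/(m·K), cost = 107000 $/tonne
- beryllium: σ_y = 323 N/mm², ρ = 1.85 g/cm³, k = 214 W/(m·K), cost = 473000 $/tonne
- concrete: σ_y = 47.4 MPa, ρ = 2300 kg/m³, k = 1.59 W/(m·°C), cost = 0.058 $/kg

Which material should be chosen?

Screen on constraints: k ≥ 1.39 W/(m·K); cost ≤ 66 $/kg. Survivors: brass, silicon carbide, concrete.
In SI units:
  brass: σ_y = 246.0 MPa, ρ = 8630 kg/m³
  silicon carbide: σ_y = 370.9 MPa, ρ = 3110 kg/m³
  concrete: σ_y = 47.40 MPa, ρ = 2300 kg/m³
  silicon carbide: M = 16.6×10⁻³
  concrete: M = 5.69×10⁻³
  brass: M = 4.55×10⁻³
Silicon carbide ranks first.

silicon carbide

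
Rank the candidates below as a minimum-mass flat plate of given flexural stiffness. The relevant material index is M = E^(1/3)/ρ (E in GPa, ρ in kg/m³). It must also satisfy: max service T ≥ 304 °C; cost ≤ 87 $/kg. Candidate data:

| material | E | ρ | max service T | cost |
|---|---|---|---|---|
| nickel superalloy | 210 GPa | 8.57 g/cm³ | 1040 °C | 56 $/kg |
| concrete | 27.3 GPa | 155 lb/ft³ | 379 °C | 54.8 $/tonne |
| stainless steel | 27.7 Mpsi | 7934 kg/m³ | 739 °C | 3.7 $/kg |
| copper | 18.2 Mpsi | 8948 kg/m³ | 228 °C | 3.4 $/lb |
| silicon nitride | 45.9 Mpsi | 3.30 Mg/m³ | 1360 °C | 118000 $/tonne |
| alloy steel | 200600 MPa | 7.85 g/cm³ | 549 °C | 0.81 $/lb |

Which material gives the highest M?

concrete

Screen on constraints: max service T ≥ 304 °C; cost ≤ 87 $/kg. Survivors: nickel superalloy, concrete, stainless steel, alloy steel.
Normalizing units and computing the index:
  nickel superalloy: E = 210.0 GPa, ρ = 8570 kg/m³
  concrete: E = 27.30 GPa, ρ = 2483 kg/m³
  stainless steel: E = 191.0 GPa, ρ = 7934 kg/m³
  alloy steel: E = 200.6 GPa, ρ = 7850 kg/m³
  concrete: M = 1.21×10⁻³
  alloy steel: M = 0.746×10⁻³
  stainless steel: M = 0.726×10⁻³
  nickel superalloy: M = 0.694×10⁻³
Concrete has the largest M.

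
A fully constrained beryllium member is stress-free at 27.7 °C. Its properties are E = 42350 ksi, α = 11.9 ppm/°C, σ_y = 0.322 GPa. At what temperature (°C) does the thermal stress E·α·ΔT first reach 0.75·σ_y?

E = 42350 ksi = 292.0 GPa.
σ_y = 0.322 GPa = 322.0 MPa.
E·α·ΔT = 241.5 MPa ⇒ ΔT = 241.5 / (292.0×10³ × 11.9×10⁻⁶) = 69.50 K.
T = 27.7 + 69.50 = 97.20 °C.

97.2 °C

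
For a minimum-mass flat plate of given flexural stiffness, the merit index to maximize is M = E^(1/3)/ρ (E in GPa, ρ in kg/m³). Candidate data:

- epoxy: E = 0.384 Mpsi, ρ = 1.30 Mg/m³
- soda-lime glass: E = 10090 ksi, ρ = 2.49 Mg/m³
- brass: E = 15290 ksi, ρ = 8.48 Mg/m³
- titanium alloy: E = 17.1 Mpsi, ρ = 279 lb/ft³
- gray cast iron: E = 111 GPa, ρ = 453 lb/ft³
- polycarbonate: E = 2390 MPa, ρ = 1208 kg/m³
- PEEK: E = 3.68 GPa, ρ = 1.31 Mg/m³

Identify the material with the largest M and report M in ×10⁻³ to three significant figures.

soda-lime glass, M = 1.65×10⁻³

Convert each candidate to consistent units, then evaluate M:
  epoxy: E = 2.648 GPa, ρ = 1300 kg/m³
  soda-lime glass: E = 69.57 GPa, ρ = 2490 kg/m³
  brass: E = 105.4 GPa, ρ = 8480 kg/m³
  titanium alloy: E = 117.9 GPa, ρ = 4469 kg/m³
  gray cast iron: E = 111.0 GPa, ρ = 7256 kg/m³
  polycarbonate: E = 2.390 GPa, ρ = 1208 kg/m³
  PEEK: E = 3.680 GPa, ρ = 1310 kg/m³
  soda-lime glass: M = 1.65×10⁻³
  PEEK: M = 1.18×10⁻³
  polycarbonate: M = 1.11×10⁻³
  titanium alloy: M = 1.10×10⁻³
  epoxy: M = 1.06×10⁻³
  gray cast iron: M = 0.662×10⁻³
  brass: M = 0.557×10⁻³
Highest index: soda-lime glass.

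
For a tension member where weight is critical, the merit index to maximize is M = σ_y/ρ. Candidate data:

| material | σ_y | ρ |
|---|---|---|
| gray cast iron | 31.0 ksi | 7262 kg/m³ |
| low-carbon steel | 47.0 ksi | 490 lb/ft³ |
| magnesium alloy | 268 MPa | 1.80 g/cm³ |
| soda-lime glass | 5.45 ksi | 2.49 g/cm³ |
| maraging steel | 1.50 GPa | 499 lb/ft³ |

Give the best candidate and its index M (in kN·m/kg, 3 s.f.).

maraging steel, M = 188 kN·m/kg

Normalizing units and computing the index:
  gray cast iron: σ_y = 213.7 MPa, ρ = 7262 kg/m³
  low-carbon steel: σ_y = 324.1 MPa, ρ = 7849 kg/m³
  magnesium alloy: σ_y = 268.0 MPa, ρ = 1800 kg/m³
  soda-lime glass: σ_y = 37.58 MPa, ρ = 2490 kg/m³
  maraging steel: σ_y = 1500 MPa, ρ = 7993 kg/m³
  maraging steel: M = 188 kN·m/kg
  magnesium alloy: M = 149 kN·m/kg
  low-carbon steel: M = 41.3 kN·m/kg
  gray cast iron: M = 29.4 kN·m/kg
  soda-lime glass: M = 15.1 kN·m/kg
Maraging steel has the largest M.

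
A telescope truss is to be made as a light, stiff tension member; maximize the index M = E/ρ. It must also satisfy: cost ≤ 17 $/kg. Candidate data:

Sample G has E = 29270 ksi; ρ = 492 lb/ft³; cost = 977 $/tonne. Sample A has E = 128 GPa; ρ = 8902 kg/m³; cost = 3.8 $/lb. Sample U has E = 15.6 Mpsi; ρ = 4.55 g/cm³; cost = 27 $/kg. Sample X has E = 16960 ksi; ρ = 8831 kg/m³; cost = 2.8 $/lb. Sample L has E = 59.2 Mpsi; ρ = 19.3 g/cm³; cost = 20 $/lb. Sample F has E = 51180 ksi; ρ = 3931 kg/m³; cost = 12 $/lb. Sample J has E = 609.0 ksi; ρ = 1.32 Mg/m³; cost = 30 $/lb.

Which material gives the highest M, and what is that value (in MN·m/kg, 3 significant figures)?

Screen on constraints: cost ≤ 17 $/kg. Survivors: sample G, sample A, sample X.
In SI units:
  sample G: E = 201.8 GPa, ρ = 7881 kg/m³
  sample A: E = 128.0 GPa, ρ = 8902 kg/m³
  sample X: E = 116.9 GPa, ρ = 8831 kg/m³
  sample G: M = 25.6 MN·m/kg
  sample A: M = 14.4 MN·m/kg
  sample X: M = 13.2 MN·m/kg
Sample G has the largest M.

sample G, M = 25.6 MN·m/kg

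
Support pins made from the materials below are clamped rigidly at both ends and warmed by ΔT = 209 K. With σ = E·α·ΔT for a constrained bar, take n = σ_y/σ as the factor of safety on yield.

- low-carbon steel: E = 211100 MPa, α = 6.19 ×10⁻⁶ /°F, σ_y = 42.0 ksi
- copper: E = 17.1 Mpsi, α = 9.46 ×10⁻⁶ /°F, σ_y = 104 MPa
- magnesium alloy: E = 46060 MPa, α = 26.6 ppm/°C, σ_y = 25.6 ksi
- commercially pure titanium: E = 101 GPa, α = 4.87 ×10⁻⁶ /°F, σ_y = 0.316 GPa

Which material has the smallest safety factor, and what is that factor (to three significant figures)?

copper, n = 0.248

Per material, after unit conversion:
  low-carbon steel: E = 211.1, α = 11.1, σ_y = 289.6 → σ = 492 MPa, n = 0.589
  copper: E = 117.9, α = 17.0, σ_y = 104.0 → σ = 420 MPa, n = 0.248
  magnesium alloy: E = 46.06, α = 26.6, σ_y = 176.5 → σ = 256 MPa, n = 0.689
  commercially pure titanium: E = 101.0, α = 8.77, σ_y = 316.0 → σ = 185 MPa, n = 1.71
Smallest n: copper with n = 0.248.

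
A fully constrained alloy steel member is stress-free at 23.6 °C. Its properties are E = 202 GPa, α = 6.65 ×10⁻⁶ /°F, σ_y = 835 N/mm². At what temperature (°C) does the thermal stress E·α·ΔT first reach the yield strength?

α = 6.65×10⁻⁶/°F × 9/5 = 12.0×10⁻⁶/K.
σ_y = 835 N/mm² = 835.0 MPa.
E·α·ΔT = 835.0 MPa ⇒ ΔT = 835.0 / (202.0×10³ × 12.0×10⁻⁶) = 345.3 K.
T = 23.6 + 345.3 = 368.9 °C.

369 °C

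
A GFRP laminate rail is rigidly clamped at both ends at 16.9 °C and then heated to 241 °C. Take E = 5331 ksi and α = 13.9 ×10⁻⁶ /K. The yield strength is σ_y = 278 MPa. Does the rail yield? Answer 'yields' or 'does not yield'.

does not yield

E = 5331 ksi = 36.76 GPa.
ΔT = 224.1 K. Constrained thermal stress σ = E·α·ΔT = 36.76×10³ MPa × 13.9×10⁻⁶ × 224.1 = 114 MPa (compressive).
Compare to σ_y = 278 MPa: σ < σ_y, so it does not yield.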